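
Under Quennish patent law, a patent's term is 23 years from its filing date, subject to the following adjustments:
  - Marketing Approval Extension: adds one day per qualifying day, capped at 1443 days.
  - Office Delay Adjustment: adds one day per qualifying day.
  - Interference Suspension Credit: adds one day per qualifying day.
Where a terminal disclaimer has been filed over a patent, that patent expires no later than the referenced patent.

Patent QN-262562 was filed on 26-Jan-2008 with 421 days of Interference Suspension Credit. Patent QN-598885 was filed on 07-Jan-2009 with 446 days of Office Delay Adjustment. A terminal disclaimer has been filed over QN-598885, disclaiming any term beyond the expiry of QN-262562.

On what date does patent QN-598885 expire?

March 22, 2032

Natural term of QN-598885:
  Base: filing + 23 years → 7 January 2032.
  Office Delay Adjustment: +446 days → 28 March 2033.
Expiry of referenced patent QN-262562:
  Base: filing + 23 years → 26 January 2031.
  Interference Suspension Credit: +421 days → 22 March 2032.
Terminal disclaimer: QN-598885 expires on the earlier of 28 March 2033 and 22 March 2032.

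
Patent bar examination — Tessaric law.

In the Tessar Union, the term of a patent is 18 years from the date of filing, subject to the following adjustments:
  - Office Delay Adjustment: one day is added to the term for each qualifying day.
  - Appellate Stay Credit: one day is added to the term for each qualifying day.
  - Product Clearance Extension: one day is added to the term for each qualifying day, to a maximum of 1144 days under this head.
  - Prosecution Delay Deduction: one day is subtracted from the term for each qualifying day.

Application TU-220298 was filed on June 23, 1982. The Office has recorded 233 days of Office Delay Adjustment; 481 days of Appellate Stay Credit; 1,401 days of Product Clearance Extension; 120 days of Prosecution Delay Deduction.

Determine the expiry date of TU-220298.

March 27, 2005

Base term: filing date + 18 years → 23 June 2000.
Office Delay Adjustment: +233 days → 11 February 2001.
Appellate Stay Credit: +481 days → 7 June 2002.
Product Clearance Extension: 1401 days claimed exceeds the 1144-day cap, so +1144 days → 25 July 2005.
Prosecution Delay Deduction: −120 days → 27 March 2005.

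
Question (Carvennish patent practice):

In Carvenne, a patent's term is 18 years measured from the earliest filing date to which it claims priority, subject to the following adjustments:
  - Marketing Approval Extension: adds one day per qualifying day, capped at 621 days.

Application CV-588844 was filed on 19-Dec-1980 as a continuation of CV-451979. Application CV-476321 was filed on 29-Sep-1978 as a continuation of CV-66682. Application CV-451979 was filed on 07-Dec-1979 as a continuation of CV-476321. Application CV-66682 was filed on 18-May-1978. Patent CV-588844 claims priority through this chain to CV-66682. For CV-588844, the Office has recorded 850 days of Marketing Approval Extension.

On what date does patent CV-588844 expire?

January 29, 1998

Earliest priority filing: 18 May 1978.
Base term: 18 May 1978 + 18 years → 18 May 1996.
Marketing Approval Extension: 850 days claimed exceeds the 621-day cap, so +621 days → 29 January 1998.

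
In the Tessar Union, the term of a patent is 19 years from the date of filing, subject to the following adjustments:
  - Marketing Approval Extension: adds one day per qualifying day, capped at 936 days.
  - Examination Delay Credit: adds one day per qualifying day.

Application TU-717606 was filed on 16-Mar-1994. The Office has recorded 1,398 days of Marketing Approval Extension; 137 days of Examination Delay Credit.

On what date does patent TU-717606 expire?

Base term: filing date + 19 years → 16 March 2013.
Marketing Approval Extension: 1398 days claimed exceeds the 936-day cap, so +936 days → 8 October 2015.
Examination Delay Credit: +137 days → 22 February 2016.

2016-02-22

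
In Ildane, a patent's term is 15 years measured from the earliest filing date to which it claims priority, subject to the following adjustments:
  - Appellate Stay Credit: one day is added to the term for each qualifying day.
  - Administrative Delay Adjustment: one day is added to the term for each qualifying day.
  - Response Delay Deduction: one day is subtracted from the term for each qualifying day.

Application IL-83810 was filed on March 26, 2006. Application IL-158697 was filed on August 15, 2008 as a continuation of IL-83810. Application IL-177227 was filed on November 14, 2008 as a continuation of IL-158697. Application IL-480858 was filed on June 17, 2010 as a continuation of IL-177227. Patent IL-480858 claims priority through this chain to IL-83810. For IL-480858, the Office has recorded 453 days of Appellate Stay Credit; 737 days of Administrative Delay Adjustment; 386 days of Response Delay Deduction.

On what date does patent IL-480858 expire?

2023-06-08

Earliest priority filing: 26 March 2006.
Base term: 26 March 2006 + 15 years → 26 March 2021.
Appellate Stay Credit: +453 days → 22 June 2022.
Administrative Delay Adjustment: +737 days → 28 June 2024.
Response Delay Deduction: −386 days → 8 June 2023.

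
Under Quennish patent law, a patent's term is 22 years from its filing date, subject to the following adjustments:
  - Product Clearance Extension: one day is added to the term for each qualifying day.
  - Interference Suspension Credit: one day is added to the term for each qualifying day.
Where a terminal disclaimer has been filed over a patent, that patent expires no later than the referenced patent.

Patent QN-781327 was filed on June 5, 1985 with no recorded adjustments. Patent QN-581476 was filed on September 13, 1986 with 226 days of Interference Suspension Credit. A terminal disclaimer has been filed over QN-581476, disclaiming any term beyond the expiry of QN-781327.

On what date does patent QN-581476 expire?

Natural term of QN-581476:
  Base: filing + 22 years → 13 September 2008.
  Interference Suspension Credit: +226 days → 27 April 2009.
Expiry of referenced patent QN-781327:
  Base: filing + 22 years → 5 June 2007.
Terminal disclaimer: QN-581476 expires on the earlier of 27 April 2009 and 5 June 2007.

2007-06-05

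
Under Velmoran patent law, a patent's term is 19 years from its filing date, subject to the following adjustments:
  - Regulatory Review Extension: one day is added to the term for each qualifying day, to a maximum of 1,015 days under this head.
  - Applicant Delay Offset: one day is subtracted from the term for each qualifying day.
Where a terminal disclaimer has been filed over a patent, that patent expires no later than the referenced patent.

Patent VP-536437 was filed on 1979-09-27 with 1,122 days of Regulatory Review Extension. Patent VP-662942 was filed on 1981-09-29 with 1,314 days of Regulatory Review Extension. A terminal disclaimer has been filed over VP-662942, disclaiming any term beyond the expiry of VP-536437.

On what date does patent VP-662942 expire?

Natural term of VP-662942:
  Base: filing + 19 years → 29 September 2000.
  Regulatory Review Extension: 1314 days claimed exceeds the 1015-day cap, so +1015 days → 11 July 2003.
Expiry of referenced patent VP-536437:
  Base: filing + 19 years → 27 September 1998.
  Regulatory Review Extension: 1122 days claimed exceeds the 1015-day cap, so +1015 days → 8 July 2001.
Terminal disclaimer: VP-662942 expires on the earlier of 11 July 2003 and 8 July 2001.

July 8, 2001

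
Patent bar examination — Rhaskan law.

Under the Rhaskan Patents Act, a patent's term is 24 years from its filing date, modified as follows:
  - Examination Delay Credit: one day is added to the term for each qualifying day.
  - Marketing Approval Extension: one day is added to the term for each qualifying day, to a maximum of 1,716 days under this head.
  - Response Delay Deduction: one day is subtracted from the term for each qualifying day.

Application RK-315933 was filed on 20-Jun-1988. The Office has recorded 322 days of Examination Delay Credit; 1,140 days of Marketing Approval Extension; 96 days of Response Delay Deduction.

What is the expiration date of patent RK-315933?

March 17, 2016

Base term: filing date + 24 years → 20 June 2012.
Examination Delay Credit: +322 days → 8 May 2013.
Marketing Approval Extension: 1140 days (within the 1716-day cap) → +1140 days → 21 June 2016.
Response Delay Deduction: −96 days → 17 March 2016.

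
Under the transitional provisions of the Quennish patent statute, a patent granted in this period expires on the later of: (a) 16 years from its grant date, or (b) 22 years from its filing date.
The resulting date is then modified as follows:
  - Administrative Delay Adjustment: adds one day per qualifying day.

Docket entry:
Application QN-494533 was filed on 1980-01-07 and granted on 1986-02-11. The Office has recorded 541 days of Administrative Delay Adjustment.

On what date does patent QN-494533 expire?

2003-08-06

(a) grant + 16 years → 11 February 2002.
(b) filing + 22 years → 7 January 2002.
Later of the two: 11 February 2002.
Administrative Delay Adjustment: +541 days → 6 August 2003.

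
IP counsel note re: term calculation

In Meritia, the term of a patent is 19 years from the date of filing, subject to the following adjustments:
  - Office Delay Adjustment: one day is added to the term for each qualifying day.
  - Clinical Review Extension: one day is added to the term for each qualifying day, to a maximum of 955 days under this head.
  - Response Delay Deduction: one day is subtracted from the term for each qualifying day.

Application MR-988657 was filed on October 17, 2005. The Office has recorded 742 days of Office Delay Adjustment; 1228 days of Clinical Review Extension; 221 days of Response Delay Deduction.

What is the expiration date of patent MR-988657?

Base term: filing date + 19 years → 17 October 2024.
Office Delay Adjustment: +742 days → 29 October 2026.
Clinical Review Extension: 1228 days claimed exceeds the 955-day cap, so +955 days → 10 June 2029.
Response Delay Deduction: −221 days → 1 November 2028.

2028-11-01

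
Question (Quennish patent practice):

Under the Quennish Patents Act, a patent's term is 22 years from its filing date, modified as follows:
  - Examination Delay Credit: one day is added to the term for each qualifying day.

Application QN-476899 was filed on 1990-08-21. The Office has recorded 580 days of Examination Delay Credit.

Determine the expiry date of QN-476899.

Base term: filing date + 22 years → 21 August 2012.
Examination Delay Credit: +580 days → 24 March 2014.

March 24, 2014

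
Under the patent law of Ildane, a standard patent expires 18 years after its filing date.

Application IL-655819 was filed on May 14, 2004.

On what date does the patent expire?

Filing date + 18 years → 14 May 2022.

2022-05-14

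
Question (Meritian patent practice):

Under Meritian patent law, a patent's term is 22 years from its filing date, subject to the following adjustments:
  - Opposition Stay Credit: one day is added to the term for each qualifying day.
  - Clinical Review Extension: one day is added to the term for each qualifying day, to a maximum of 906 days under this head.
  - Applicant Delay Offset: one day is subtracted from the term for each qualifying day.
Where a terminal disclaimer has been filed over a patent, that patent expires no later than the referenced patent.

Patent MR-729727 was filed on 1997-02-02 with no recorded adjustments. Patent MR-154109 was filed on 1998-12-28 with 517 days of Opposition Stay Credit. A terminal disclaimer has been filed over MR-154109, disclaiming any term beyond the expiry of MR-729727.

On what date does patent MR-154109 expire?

Natural term of MR-154109:
  Base: filing + 22 years → 28 December 2020.
  Opposition Stay Credit: +517 days → 29 May 2022.
Expiry of referenced patent MR-729727:
  Base: filing + 22 years → 2 February 2019.
Terminal disclaimer: MR-154109 expires on the earlier of 29 May 2022 and 2 February 2019.

2019-02-02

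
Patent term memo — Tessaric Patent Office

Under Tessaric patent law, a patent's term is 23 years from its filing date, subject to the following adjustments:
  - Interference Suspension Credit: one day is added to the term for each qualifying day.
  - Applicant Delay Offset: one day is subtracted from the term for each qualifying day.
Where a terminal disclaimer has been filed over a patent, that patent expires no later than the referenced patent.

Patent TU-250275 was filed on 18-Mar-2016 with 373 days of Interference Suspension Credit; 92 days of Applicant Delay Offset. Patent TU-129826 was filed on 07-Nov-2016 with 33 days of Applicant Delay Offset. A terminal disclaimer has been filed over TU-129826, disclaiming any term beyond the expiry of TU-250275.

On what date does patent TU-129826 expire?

2039-10-05

Natural term of TU-129826:
  Base: filing + 23 years → 7 November 2039.
  Applicant Delay Offset: −33 days → 5 October 2039.
Expiry of referenced patent TU-250275:
  Base: filing + 23 years → 18 March 2039.
  Interference Suspension Credit: +373 days → 25 March 2040.
  Applicant Delay Offset: −92 days → 24 December 2039.
Terminal disclaimer: TU-129826 expires on the earlier of 5 October 2039 and 24 December 2039.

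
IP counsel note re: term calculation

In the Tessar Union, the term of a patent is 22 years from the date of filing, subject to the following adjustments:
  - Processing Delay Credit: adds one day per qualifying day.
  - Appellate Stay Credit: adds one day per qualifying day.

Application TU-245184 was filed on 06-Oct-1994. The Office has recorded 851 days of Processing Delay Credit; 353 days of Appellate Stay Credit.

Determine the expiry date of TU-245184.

2020-01-23

Base term: filing date + 22 years → 6 October 2016.
Processing Delay Credit: +851 days → 4 February 2019.
Appellate Stay Credit: +353 days → 23 January 2020.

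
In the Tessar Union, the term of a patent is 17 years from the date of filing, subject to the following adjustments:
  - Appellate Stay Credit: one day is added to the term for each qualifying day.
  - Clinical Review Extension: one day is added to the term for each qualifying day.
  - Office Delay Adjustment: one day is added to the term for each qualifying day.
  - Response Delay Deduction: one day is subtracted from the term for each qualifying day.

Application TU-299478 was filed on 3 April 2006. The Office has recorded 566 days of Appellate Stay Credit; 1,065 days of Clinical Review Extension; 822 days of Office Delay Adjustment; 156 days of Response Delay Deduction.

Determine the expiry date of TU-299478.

July 17, 2029

Base term: filing date + 17 years → 3 April 2023.
Appellate Stay Credit: +566 days → 20 October 2024.
Clinical Review Extension: +1065 days → 20 September 2027.
Office Delay Adjustment: +822 days → 20 December 2029.
Response Delay Deduction: −156 days → 17 July 2029.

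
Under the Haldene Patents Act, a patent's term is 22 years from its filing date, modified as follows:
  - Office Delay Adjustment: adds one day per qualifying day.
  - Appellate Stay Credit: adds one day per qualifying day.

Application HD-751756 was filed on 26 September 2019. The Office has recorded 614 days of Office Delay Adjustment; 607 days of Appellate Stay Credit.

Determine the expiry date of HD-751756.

2045-01-29

Base term: filing date + 22 years → 26 September 2041.
Office Delay Adjustment: +614 days → 2 June 2043.
Appellate Stay Credit: +607 days → 29 January 2045.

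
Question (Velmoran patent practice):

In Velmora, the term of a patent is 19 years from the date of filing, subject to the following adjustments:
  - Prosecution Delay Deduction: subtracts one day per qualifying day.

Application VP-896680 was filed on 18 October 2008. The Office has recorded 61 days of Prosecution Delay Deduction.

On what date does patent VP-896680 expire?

Base term: filing date + 19 years → 18 October 2027.
Prosecution Delay Deduction: −61 days → 18 August 2027.

2027-08-18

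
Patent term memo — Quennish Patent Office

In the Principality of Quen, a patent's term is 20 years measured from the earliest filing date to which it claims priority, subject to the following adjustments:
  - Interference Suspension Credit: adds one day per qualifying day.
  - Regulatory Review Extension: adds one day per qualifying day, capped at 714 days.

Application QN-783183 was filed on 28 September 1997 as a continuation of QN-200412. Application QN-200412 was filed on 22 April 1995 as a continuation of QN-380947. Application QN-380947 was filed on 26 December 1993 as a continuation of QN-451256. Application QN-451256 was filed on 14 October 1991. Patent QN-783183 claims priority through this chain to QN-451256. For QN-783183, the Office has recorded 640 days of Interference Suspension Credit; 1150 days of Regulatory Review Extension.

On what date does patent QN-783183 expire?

Earliest priority filing: 14 October 1991.
Base term: 14 October 1991 + 20 years → 14 October 2011.
Interference Suspension Credit: +640 days → 15 July 2013.
Regulatory Review Extension: 1150 days claimed exceeds the 714-day cap, so +714 days → 29 June 2015.

June 29, 2015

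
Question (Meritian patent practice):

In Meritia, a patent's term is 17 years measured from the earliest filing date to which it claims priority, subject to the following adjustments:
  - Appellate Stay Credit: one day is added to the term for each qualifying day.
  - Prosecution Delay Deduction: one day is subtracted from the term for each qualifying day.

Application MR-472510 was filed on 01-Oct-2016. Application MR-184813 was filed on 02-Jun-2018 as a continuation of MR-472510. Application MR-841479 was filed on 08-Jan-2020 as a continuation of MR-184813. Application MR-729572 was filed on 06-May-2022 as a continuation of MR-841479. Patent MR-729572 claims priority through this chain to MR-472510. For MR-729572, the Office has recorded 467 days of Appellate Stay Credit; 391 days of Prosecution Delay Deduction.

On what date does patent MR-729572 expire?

December 16, 2033

Earliest priority filing: 1 October 2016.
Base term: 1 October 2016 + 17 years → 1 October 2033.
Appellate Stay Credit: +467 days → 11 January 2035.
Prosecution Delay Deduction: −391 days → 16 December 2033.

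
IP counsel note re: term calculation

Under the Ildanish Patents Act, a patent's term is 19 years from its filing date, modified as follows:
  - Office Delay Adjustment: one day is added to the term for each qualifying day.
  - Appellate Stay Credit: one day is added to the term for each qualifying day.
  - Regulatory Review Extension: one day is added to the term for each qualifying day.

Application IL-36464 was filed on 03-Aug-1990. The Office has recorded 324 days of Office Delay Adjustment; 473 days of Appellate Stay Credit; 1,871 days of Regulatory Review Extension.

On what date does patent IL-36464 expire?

Base term: filing date + 19 years → 3 August 2009.
Office Delay Adjustment: +324 days → 23 June 2010.
Appellate Stay Credit: +473 days → 9 October 2011.
Regulatory Review Extension: +1871 days → 22 November 2016.

November 22, 2016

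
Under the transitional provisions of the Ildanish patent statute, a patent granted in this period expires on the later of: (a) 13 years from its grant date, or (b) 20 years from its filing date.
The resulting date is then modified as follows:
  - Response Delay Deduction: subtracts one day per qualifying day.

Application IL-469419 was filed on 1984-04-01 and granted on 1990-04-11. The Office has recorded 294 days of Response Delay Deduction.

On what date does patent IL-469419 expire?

(a) grant + 13 years → 11 April 2003.
(b) filing + 20 years → 1 April 2004.
Later of the two: 1 April 2004.
Response Delay Deduction: −294 days → 12 June 2003.

June 12, 2003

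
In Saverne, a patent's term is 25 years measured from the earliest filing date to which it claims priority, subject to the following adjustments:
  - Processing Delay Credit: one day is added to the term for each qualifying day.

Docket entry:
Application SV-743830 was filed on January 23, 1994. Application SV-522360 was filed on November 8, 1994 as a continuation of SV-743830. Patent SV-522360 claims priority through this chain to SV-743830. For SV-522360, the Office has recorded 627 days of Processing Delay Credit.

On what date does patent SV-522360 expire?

October 11, 2020

Earliest priority filing: 23 January 1994.
Base term: 23 January 1994 + 25 years → 23 January 2019.
Processing Delay Credit: +627 days → 11 October 2020.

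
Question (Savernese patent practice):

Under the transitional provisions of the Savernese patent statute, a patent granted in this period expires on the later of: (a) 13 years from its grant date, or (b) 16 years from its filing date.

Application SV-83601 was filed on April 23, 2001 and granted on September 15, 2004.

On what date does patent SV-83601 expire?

(a) grant + 13 years → 15 September 2017.
(b) filing + 16 years → 23 April 2017.
Later of the two: 15 September 2017.

2017-09-15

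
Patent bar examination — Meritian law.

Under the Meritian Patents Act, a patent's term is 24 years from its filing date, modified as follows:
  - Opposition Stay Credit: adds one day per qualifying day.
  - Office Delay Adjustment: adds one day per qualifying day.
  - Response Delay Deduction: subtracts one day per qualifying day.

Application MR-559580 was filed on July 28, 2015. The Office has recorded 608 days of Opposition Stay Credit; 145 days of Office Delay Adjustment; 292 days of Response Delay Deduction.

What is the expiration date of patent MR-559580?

Base term: filing date + 24 years → 28 July 2039.
Opposition Stay Credit: +608 days → 27 March 2041.
Office Delay Adjustment: +145 days → 19 August 2041.
Response Delay Deduction: −292 days → 31 October 2040.

2040-10-31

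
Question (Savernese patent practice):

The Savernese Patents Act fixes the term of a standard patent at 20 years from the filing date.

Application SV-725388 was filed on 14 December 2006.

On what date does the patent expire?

December 14, 2026

Filing date + 20 years → 14 December 2026.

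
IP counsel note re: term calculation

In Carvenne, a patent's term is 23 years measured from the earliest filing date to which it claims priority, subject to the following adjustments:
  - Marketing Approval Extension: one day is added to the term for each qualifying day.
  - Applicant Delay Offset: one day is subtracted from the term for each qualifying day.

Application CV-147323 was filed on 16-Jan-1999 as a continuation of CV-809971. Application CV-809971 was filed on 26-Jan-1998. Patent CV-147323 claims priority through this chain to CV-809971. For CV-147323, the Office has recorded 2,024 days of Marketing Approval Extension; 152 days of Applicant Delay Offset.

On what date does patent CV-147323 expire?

Earliest priority filing: 26 January 1998.
Base term: 26 January 1998 + 23 years → 26 January 2021.
Marketing Approval Extension: +2024 days → 12 August 2026.
Applicant Delay Offset: −152 days → 13 March 2026.

2026-03-13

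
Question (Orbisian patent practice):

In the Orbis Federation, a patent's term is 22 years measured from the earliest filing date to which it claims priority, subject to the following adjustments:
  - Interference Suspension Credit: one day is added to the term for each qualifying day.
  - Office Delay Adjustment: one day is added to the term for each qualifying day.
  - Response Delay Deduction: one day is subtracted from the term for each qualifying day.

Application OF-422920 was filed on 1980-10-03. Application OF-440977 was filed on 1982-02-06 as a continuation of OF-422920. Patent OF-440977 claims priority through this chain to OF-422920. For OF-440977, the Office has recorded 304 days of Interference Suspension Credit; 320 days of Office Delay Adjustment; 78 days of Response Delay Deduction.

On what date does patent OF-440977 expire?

2004-04-01

Earliest priority filing: 3 October 1980.
Base term: 3 October 1980 + 22 years → 3 October 2002.
Interference Suspension Credit: +304 days → 3 August 2003.
Office Delay Adjustment: +320 days → 18 June 2004.
Response Delay Deduction: −78 days → 1 April 2004.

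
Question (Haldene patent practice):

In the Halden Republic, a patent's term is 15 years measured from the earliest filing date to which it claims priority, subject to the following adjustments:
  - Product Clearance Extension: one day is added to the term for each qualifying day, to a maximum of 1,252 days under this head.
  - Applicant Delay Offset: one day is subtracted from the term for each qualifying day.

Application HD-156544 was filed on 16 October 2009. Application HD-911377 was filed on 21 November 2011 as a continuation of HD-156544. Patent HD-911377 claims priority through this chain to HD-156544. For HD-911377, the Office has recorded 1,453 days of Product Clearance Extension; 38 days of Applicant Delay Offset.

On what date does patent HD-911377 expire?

February 12, 2028

Earliest priority filing: 16 October 2009.
Base term: 16 October 2009 + 15 years → 16 October 2024.
Product Clearance Extension: 1453 days claimed exceeds the 1252-day cap, so +1252 days → 21 March 2028.
Applicant Delay Offset: −38 days → 12 February 2028.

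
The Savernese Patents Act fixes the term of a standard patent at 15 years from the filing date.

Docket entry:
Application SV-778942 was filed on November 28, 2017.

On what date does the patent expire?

Filing date + 15 years → 28 November 2032.

2032-11-28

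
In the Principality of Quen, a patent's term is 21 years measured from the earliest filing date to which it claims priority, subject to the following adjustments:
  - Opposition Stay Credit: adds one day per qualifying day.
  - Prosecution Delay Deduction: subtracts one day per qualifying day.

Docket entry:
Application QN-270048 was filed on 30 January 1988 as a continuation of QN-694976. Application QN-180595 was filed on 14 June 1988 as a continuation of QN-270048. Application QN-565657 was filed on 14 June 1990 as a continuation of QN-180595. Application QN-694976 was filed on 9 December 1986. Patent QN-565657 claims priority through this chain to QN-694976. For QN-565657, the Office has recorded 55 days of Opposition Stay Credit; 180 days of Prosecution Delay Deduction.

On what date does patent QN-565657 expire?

2007-08-06

Earliest priority filing: 9 December 1986.
Base term: 9 December 1986 + 21 years → 9 December 2007.
Opposition Stay Credit: +55 days → 2 February 2008.
Prosecution Delay Deduction: −180 days → 6 August 2007.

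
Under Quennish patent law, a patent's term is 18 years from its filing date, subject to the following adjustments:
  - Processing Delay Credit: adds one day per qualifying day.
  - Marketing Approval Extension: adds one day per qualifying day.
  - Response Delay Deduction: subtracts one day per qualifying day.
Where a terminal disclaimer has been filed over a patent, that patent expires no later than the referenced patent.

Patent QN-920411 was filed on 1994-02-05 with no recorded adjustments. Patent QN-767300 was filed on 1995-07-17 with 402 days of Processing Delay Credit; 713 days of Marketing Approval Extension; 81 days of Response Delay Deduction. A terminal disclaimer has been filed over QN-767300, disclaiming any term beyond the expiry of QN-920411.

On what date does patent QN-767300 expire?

Natural term of QN-767300:
  Base: filing + 18 years → 17 July 2013.
  Processing Delay Credit: +402 days → 23 August 2014.
  Marketing Approval Extension: +713 days → 5 August 2016.
  Response Delay Deduction: −81 days → 16 May 2016.
Expiry of referenced patent QN-920411:
  Base: filing + 18 years → 5 February 2012.
Terminal disclaimer: QN-767300 expires on the earlier of 16 May 2016 and 5 February 2012.

February 5, 2012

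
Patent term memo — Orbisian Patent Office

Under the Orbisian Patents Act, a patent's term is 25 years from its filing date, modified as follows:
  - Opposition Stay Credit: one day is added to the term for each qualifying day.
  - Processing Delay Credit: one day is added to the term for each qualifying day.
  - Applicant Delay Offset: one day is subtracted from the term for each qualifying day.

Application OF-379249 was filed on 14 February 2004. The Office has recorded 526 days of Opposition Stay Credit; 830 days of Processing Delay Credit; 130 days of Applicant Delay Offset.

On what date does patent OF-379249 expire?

Base term: filing date + 25 years → 14 February 2029.
Opposition Stay Credit: +526 days → 25 July 2030.
Processing Delay Credit: +830 days → 1 November 2032.
Applicant Delay Offset: −130 days → 24 June 2032.

2032-06-24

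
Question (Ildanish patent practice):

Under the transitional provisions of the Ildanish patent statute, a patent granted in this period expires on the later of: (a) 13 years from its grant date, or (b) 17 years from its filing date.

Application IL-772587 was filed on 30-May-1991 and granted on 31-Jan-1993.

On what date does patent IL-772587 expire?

(a) grant + 13 years → 31 January 2006.
(b) filing + 17 years → 30 May 2008.
Later of the two: 30 May 2008.

2008-05-30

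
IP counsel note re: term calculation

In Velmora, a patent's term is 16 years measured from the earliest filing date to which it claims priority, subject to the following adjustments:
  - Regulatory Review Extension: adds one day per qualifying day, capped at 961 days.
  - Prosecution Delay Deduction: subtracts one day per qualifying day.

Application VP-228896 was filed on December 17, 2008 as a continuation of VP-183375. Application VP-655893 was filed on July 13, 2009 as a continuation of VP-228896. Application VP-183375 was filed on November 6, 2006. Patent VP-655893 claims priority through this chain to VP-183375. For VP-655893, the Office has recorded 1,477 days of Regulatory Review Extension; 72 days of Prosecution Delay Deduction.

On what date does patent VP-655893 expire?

Earliest priority filing: 6 November 2006.
Base term: 6 November 2006 + 16 years → 6 November 2022.
Regulatory Review Extension: 1477 days claimed exceeds the 961-day cap, so +961 days → 24 June 2025.
Prosecution Delay Deduction: −72 days → 13 April 2025.

2025-04-13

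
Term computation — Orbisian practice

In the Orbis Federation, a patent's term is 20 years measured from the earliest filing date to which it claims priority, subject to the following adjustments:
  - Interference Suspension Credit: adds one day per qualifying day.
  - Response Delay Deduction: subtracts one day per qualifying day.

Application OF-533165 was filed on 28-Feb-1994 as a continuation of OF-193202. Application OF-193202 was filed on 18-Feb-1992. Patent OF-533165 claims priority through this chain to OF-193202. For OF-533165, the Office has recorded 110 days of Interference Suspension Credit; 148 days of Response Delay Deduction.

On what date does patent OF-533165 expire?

Earliest priority filing: 18 February 1992.
Base term: 18 February 1992 + 20 years → 18 February 2012.
Interference Suspension Credit: +110 days → 7 June 2012.
Response Delay Deduction: −148 days → 11 January 2012.

2012-01-11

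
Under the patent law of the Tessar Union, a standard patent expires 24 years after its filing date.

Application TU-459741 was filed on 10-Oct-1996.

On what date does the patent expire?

October 10, 2020

Filing date + 24 years → 10 October 2020.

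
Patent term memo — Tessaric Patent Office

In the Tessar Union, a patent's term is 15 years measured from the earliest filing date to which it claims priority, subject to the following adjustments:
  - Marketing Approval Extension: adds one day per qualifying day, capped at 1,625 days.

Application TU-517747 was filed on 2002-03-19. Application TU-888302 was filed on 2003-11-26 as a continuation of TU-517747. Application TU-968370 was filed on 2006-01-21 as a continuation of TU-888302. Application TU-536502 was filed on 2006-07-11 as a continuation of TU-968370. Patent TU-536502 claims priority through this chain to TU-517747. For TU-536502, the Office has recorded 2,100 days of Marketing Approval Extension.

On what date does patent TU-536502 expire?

Earliest priority filing: 19 March 2002.
Base term: 19 March 2002 + 15 years → 19 March 2017.
Marketing Approval Extension: 2100 days claimed exceeds the 1625-day cap, so +1625 days → 30 August 2021.

August 30, 2021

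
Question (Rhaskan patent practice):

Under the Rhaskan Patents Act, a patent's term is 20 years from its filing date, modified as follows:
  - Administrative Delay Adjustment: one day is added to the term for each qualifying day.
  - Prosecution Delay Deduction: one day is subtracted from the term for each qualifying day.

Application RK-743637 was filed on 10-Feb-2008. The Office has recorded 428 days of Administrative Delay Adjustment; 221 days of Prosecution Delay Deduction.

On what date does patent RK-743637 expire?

Base term: filing date + 20 years → 10 February 2028.
Administrative Delay Adjustment: +428 days → 13 April 2029.
Prosecution Delay Deduction: −221 days → 4 September 2028.

2028-09-04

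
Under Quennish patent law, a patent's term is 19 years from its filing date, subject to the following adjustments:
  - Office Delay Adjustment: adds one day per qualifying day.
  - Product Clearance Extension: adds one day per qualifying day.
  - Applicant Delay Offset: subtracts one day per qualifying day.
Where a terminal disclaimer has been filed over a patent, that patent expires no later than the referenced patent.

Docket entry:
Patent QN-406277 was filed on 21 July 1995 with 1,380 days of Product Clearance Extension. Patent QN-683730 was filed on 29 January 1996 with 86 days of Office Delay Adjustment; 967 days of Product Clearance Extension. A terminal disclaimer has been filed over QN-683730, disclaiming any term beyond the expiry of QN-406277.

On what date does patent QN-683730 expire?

December 17, 2017

Natural term of QN-683730:
  Base: filing + 19 years → 29 January 2015.
  Office Delay Adjustment: +86 days → 25 April 2015.
  Product Clearance Extension: +967 days → 17 December 2017.
Expiry of referenced patent QN-406277:
  Base: filing + 19 years → 21 July 2014.
  Product Clearance Extension: +1380 days → 1 May 2018.
Terminal disclaimer: QN-683730 expires on the earlier of 17 December 2017 and 1 May 2018.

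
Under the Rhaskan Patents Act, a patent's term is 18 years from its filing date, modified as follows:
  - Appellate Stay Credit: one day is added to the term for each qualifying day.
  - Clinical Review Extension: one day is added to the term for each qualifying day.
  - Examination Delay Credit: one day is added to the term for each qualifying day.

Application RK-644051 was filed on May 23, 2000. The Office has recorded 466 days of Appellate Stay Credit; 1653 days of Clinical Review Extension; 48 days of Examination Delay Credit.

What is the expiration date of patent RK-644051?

April 28, 2024

Base term: filing date + 18 years → 23 May 2018.
Appellate Stay Credit: +466 days → 1 September 2019.
Clinical Review Extension: +1653 days → 11 March 2024.
Examination Delay Credit: +48 days → 28 April 2024.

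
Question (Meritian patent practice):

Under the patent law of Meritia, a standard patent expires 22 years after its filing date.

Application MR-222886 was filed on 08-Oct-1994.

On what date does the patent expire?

Filing date + 22 years → 8 October 2016.

October 8, 2016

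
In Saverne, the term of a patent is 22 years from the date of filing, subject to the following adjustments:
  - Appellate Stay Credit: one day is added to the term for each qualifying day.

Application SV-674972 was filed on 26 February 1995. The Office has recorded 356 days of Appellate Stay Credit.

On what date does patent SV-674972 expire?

Base term: filing date + 22 years → 26 February 2017.
Appellate Stay Credit: +356 days → 17 February 2018.

2018-02-17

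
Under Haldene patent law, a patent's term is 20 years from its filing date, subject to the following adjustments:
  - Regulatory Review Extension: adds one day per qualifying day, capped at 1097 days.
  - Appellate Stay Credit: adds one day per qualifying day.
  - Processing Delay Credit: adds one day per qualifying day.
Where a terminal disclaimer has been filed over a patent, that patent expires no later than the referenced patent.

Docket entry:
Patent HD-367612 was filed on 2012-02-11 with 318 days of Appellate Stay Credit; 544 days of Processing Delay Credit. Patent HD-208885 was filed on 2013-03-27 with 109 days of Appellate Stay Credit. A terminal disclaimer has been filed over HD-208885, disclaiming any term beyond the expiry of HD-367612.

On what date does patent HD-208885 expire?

Natural term of HD-208885:
  Base: filing + 20 years → 27 March 2033.
  Appellate Stay Credit: +109 days → 14 July 2033.
Expiry of referenced patent HD-367612:
  Base: filing + 20 years → 11 February 2032.
  Appellate Stay Credit: +318 days → 25 December 2032.
  Processing Delay Credit: +544 days → 22 June 2034.
Terminal disclaimer: HD-208885 expires on the earlier of 14 July 2033 and 22 June 2034.

2033-07-14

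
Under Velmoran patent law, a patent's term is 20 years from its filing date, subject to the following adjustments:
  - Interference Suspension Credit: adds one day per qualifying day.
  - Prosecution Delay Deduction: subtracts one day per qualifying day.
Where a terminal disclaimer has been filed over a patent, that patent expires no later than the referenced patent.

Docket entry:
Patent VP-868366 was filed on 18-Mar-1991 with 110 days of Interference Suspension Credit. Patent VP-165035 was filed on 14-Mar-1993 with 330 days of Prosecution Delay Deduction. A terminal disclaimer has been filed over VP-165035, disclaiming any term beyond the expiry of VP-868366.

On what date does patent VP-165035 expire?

July 6, 2011

Natural term of VP-165035:
  Base: filing + 20 years → 14 March 2013.
  Prosecution Delay Deduction: −330 days → 18 April 2012.
Expiry of referenced patent VP-868366:
  Base: filing + 20 years → 18 March 2011.
  Interference Suspension Credit: +110 days → 6 July 2011.
Terminal disclaimer: VP-165035 expires on the earlier of 18 April 2012 and 6 July 2011.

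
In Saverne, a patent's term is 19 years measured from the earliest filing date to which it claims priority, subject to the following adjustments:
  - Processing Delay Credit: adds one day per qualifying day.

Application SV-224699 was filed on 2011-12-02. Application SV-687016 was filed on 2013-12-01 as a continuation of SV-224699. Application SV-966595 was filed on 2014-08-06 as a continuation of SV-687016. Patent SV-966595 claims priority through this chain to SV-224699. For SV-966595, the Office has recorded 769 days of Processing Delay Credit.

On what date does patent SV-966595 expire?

January 9, 2033

Earliest priority filing: 2 December 2011.
Base term: 2 December 2011 + 19 years → 2 December 2030.
Processing Delay Credit: +769 days → 9 January 2033.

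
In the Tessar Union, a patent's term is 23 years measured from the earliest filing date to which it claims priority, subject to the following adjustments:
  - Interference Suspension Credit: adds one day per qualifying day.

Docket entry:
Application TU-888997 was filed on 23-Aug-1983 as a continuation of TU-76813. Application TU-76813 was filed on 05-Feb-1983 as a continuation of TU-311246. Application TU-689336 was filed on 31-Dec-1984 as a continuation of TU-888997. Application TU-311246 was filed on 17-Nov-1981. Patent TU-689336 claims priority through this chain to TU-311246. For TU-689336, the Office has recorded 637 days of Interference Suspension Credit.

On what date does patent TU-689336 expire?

Earliest priority filing: 17 November 1981.
Base term: 17 November 1981 + 23 years → 17 November 2004.
Interference Suspension Credit: +637 days → 16 August 2006.

August 16, 2006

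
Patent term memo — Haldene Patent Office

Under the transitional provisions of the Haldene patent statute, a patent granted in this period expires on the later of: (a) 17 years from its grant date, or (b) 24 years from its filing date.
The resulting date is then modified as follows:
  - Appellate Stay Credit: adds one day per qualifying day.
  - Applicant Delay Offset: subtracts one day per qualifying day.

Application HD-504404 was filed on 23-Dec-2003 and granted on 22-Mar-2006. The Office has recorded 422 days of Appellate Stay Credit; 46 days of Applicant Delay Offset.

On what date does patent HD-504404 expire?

January 2, 2029

(a) grant + 17 years → 22 March 2023.
(b) filing + 24 years → 23 December 2027.
Later of the two: 23 December 2027.
Appellate Stay Credit: +422 days → 17 February 2029.
Applicant Delay Offset: −46 days → 2 January 2029.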